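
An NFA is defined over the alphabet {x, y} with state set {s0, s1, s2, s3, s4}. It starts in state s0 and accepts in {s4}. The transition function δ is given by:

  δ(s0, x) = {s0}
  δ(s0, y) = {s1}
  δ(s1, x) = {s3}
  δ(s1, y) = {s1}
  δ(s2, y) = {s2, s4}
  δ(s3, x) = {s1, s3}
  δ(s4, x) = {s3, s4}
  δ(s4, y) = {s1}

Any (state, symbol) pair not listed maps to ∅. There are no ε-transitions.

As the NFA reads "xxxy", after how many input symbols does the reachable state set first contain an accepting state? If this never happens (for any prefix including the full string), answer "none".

none

Start in {s0}.
Read 'x': s0→{s0}; now {s0}.
Read 'x': s0→{s0}; now {s0}.
Read 'x': s0→{s0}; now {s0}.
Read 'y': s0→{s1}; now {s1}.
No reachable set along the way intersects F.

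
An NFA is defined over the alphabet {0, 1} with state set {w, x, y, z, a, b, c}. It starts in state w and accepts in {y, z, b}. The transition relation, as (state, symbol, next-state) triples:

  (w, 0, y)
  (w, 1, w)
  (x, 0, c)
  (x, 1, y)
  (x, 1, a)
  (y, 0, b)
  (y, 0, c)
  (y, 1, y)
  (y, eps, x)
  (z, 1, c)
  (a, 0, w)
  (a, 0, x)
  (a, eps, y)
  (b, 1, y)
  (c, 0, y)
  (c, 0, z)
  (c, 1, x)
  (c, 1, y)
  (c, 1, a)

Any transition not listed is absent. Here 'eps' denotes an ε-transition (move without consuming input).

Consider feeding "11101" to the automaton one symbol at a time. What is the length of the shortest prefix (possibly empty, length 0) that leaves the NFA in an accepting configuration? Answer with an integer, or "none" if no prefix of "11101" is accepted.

4

Start in {w}.
Read '1': w→{w}; now {w}.
Read '1': w→{w}; now {w}.
Read '1': w→{w}; now {w}.
Read '0': w→{y}; union {y}; ε-closure = {x, y}.
None of the earlier sets intersect F, but {x, y} does.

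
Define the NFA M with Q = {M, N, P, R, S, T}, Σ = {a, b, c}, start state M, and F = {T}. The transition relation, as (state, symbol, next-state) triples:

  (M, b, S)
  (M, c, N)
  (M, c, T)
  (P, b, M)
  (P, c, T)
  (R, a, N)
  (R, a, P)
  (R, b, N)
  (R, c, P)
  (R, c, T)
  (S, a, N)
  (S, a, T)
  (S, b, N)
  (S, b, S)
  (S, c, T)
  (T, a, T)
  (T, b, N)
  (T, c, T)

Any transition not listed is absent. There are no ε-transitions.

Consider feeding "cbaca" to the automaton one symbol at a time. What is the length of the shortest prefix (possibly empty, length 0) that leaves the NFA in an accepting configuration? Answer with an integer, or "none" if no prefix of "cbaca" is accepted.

1

Start in {M}.
Read 'c': {M} → {N, T}.
None of the earlier sets intersect F, but {N, T} does.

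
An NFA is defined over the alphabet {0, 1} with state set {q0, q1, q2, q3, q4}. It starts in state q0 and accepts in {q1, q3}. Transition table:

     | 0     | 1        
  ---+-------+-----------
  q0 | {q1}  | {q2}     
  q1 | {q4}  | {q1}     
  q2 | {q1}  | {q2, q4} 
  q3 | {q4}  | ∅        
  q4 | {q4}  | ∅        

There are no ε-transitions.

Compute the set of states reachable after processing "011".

Start in {q0}.
Read '0': q0→{q1}; now {q1}.
Read '1': q1→{q1}; now {q1}.
Read '1': q1→{q1}; now {q1}.

{q1}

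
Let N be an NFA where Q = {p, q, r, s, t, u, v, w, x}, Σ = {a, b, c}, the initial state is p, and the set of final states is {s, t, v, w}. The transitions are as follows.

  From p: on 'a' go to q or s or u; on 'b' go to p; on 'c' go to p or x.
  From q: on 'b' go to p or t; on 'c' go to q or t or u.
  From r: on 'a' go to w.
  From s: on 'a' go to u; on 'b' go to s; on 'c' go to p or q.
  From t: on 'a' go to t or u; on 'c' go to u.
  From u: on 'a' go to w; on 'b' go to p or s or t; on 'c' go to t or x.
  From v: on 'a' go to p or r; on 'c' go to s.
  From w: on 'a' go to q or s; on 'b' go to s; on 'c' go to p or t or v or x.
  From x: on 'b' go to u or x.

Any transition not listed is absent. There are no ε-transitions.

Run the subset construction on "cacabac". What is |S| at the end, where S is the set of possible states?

5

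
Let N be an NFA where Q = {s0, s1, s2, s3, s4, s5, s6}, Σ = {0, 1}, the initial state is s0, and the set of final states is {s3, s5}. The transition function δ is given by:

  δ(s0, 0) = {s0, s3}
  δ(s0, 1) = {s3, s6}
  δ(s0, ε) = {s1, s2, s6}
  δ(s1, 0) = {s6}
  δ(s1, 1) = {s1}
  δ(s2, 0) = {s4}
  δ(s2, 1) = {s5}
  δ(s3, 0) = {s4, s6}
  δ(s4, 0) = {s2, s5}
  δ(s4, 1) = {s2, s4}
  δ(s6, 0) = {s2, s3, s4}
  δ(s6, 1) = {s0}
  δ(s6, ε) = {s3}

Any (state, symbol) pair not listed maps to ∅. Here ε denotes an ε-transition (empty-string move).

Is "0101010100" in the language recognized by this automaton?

Start: ε-closure({s0}) = {s0, s1, s2, s3, s6}.
Read '0': s0→{s0, s3}, s1→{s6}, s2→{s4}, s3→{s4, s6}, s6→{s2, s3, s4}; union {s0, s2, s3, s4, s6}; ε-closure = {s0, s1, s2, s3, s4, s6}.
Read '1': s0→{s3, s6}, s1→{s1}, s2→{s5}, s3→∅, s4→{s2, s4}, s6→{s0}; now {s0, s1, s2, s3, s4, s5, s6}.
Read '0': s0→{s0, s3}, s1→{s6}, s2→{s4}, s3→{s4, s6}, s4→{s2, s5}, s5→∅, s6→{s2, s3, s4}; union {s0, s2, s3, s4, s5, s6}; ε-closure = {s0, s1, s2, s3, s4, s5, s6}.
Read '1': s0→{s3, s6}, s1→{s1}, s2→{s5}, s3→∅, s4→{s2, s4}, s5→∅, s6→{s0}; now {s0, s1, s2, s3, s4, s5, s6}.
Read '0': s0→{s0, s3}, s1→{s6}, s2→{s4}, s3→{s4, s6}, s4→{s2, s5}, s5→∅, s6→{s2, s3, s4}; union {s0, s2, s3, s4, s5, s6}; ε-closure = {s0, s1, s2, s3, s4, s5, s6}.
Read '1': s0→{s3, s6}, s1→{s1}, s2→{s5}, s3→∅, s4→{s2, s4}, s5→∅, s6→{s0}; now {s0, s1, s2, s3, s4, s5, s6}.
Read '0': s0→{s0, s3}, s1→{s6}, s2→{s4}, s3→{s4, s6}, s4→{s2, s5}, s5→∅, s6→{s2, s3, s4}; union {s0, s2, s3, s4, s5, s6}; ε-closure = {s0, s1, s2, s3, s4, s5, s6}.
Read '1': s0→{s3, s6}, s1→{s1}, s2→{s5}, s3→∅, s4→{s2, s4}, s5→∅, s6→{s0}; now {s0, s1, s2, s3, s4, s5, s6}.
Read '0': s0→{s0, s3}, s1→{s6}, s2→{s4}, s3→{s4, s6}, s4→{s2, s5}, s5→∅, s6→{s2, s3, s4}; union {s0, s2, s3, s4, s5, s6}; ε-closure = {s0, s1, s2, s3, s4, s5, s6}.
Read '0': s0→{s0, s3}, s1→{s6}, s2→{s4}, s3→{s4, s6}, s4→{s2, s5}, s5→∅, s6→{s2, s3, s4}; union {s0, s2, s3, s4, s5, s6}; ε-closure = {s0, s1, s2, s3, s4, s5, s6}.
The final set {s0, s1, s2, s3, s4, s5, s6} contains the accepting states s3, s5.

Yes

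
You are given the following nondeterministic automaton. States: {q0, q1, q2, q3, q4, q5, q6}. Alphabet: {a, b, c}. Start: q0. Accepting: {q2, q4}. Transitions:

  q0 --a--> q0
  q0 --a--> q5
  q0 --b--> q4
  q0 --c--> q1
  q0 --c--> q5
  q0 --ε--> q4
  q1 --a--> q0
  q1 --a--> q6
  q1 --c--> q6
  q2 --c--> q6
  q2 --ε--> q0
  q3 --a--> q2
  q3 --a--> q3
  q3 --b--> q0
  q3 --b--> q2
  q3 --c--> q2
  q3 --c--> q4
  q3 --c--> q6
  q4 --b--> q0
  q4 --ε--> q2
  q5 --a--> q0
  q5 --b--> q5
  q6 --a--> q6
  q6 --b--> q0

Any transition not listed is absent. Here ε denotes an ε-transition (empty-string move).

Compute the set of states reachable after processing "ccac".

∅

Start: ε-closure({q0}) = {q0, q2, q4}.
Read 'c': {q0, q2, q4} → {q1, q5, q6}.
Read 'c': {q1, q5, q6} → {q6}.
Read 'a': {q6} → {q6}.
Read 'c': {q6} → ∅.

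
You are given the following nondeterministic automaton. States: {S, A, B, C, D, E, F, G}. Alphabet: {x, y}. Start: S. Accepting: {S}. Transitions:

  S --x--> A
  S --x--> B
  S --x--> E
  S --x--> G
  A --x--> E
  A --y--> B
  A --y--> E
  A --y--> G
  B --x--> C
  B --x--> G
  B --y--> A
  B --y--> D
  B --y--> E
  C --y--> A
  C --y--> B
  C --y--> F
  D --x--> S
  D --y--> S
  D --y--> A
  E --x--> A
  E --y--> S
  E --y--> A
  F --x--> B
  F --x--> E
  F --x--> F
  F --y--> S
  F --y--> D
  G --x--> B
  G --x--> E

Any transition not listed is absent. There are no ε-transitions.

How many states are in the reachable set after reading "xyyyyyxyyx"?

6

Start in {S}.
Read 'x': {S} → {A, B, E, G}.
Read 'y': {A, B, E, G} → {S, A, B, D, E, G}.
Read 'y': {S, A, B, D, E, G} → {S, A, B, D, E, G}.
Read 'y': {S, A, B, D, E, G} → {S, A, B, D, E, G}.
Read 'y': {S, A, B, D, E, G} → {S, A, B, D, E, G}.
Read 'y': {S, A, B, D, E, G} → {S, A, B, D, E, G}.
Read 'x': {S, A, B, D, E, G} → {S, A, B, C, E, G}.
Read 'y': {S, A, B, C, E, G} → {S, A, B, D, E, F, G}.
Read 'y': {S, A, B, D, E, F, G} → {S, A, B, D, E, G}.
Read 'x': {S, A, B, D, E, G} → {S, A, B, C, E, G}.
That set has 6 states.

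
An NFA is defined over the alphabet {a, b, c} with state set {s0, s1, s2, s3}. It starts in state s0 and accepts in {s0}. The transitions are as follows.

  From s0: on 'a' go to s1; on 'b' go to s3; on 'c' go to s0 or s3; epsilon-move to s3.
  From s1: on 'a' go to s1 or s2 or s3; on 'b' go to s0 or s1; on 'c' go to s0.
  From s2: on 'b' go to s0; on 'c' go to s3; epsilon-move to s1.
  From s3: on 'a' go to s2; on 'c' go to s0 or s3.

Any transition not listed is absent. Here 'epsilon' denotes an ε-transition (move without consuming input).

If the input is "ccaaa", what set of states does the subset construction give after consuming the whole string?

{s1, s2, s3}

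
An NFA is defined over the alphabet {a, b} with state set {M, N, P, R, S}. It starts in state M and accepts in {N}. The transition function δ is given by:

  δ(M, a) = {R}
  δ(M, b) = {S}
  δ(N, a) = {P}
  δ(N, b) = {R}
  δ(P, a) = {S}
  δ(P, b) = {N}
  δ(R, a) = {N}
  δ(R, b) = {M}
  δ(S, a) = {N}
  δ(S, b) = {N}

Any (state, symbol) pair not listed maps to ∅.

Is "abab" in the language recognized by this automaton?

Start in {M}.
Read 'a': M→{R}; now {R}.
Read 'b': R→{M}; now {M}.
Read 'a': M→{R}; now {R}.
Read 'b': R→{M}; now {M}.
The final set {M} contains no accepting state.

No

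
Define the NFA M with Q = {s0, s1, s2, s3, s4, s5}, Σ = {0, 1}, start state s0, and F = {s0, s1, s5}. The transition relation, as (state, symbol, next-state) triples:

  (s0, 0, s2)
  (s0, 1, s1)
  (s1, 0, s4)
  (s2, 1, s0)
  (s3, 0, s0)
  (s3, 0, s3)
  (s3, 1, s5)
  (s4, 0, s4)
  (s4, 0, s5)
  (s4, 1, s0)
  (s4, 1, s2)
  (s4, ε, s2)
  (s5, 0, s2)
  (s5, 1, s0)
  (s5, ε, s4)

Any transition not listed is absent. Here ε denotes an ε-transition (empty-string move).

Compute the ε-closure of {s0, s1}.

Begin with {s0, s1}.
No ε-moves leave this set, so the closure equals the set itself.

{s0, s1}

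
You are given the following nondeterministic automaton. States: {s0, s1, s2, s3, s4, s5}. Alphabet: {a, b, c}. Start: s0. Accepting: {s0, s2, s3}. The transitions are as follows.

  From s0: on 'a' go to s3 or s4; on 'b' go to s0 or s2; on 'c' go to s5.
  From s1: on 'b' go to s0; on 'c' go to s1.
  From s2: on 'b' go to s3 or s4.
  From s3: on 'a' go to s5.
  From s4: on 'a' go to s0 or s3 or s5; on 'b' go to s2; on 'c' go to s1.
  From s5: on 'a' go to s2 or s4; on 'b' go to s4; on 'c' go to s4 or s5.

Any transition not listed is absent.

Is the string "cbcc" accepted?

Start in {s0}.
Read 'c': s0→{s5}; now {s5}.
Read 'b': s5→{s4}; now {s4}.
Read 'c': s4→{s1}; now {s1}.
Read 'c': s1→{s1}; now {s1}.
The final set {s1} contains no accepting state.

No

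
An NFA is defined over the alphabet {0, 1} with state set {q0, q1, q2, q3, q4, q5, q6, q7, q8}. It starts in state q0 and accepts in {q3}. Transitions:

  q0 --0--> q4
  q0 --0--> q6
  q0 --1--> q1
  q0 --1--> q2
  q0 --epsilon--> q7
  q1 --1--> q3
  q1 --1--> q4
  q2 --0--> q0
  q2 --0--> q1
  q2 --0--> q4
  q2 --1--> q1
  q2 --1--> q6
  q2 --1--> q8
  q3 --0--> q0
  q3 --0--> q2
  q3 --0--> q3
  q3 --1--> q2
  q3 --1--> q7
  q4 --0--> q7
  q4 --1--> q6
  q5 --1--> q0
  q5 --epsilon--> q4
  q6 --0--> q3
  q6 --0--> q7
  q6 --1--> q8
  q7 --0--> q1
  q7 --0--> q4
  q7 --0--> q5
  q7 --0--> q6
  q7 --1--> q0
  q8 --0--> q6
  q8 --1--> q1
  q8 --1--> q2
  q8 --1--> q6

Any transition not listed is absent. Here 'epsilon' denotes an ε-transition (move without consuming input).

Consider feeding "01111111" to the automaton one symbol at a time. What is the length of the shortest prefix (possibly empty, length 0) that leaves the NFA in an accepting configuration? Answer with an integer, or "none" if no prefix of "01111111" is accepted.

Start: ε-closure({q0}) = {q0, q7}.
Read '0': q0→{q4, q6}, q7→{q1, q4, q5, q6}; now {q1, q4, q5, q6}.
Read '1': q1→{q3, q4}, q4→{q6}, q5→{q0}, q6→{q8}; union {q0, q3, q4, q6, q8}; ε-closure = {q0, q3, q4, q6, q7, q8}.
None of the earlier sets intersect F, but {q0, q3, q4, q6, q7, q8} does.

2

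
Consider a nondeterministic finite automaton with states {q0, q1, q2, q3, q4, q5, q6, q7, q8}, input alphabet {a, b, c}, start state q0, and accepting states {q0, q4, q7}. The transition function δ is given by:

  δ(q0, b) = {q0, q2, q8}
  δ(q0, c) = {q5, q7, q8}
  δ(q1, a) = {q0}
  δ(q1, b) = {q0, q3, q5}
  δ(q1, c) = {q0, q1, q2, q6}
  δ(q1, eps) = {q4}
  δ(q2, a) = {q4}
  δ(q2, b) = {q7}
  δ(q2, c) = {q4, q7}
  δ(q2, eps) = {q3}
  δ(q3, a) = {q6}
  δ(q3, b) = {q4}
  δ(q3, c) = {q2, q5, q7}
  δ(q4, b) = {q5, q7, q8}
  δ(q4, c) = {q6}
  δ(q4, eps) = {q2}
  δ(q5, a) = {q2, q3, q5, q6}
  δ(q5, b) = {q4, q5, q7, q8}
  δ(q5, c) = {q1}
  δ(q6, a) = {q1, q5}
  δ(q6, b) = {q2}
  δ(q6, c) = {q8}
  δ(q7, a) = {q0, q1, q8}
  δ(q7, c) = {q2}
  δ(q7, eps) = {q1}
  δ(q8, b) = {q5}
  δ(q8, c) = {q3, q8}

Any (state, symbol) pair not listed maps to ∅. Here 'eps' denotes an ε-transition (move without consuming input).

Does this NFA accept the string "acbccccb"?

Start in {q0}.
Read 'a': q0→∅; now ∅.
The set is empty and remains empty for the remaining 7 symbols.
The final set ∅ contains no accepting state.

No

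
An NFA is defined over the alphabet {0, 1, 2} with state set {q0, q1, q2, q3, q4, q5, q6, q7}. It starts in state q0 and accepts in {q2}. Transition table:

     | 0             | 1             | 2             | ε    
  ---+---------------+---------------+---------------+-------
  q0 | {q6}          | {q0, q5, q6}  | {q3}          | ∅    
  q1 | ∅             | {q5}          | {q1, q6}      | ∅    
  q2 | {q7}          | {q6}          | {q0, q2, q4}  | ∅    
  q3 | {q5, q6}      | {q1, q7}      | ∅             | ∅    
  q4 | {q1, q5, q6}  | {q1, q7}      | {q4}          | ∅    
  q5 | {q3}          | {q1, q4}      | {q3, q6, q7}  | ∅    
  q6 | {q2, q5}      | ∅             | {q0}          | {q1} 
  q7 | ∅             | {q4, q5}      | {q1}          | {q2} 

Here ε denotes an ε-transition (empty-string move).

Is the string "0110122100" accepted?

Yes

Start in {q0}.
Read '0': {q0} → {q1, q6}.
Read '1': {q1, q6} → {q5}.
Read '1': {q5} → {q1, q4}.
Read '0': {q1, q4} → {q1, q5, q6}.
Read '1': {q1, q5, q6} → {q1, q4, q5}.
Read '2': {q1, q4, q5} → {q1, q2, q3, q4, q6, q7}.
Read '2': {q1, q2, q3, q4, q6, q7} → {q0, q1, q2, q4, q6}.
Read '1': {q0, q1, q2, q4, q6} → {q0, q1, q2, q5, q6, q7}.
Read '0': {q0, q1, q2, q5, q6, q7} → {q1, q2, q3, q5, q6, q7}.
Read '0': {q1, q2, q3, q5, q6, q7} → {q1, q2, q3, q5, q6, q7}.
The final set {q1, q2, q3, q5, q6, q7} contains the accepting state q2.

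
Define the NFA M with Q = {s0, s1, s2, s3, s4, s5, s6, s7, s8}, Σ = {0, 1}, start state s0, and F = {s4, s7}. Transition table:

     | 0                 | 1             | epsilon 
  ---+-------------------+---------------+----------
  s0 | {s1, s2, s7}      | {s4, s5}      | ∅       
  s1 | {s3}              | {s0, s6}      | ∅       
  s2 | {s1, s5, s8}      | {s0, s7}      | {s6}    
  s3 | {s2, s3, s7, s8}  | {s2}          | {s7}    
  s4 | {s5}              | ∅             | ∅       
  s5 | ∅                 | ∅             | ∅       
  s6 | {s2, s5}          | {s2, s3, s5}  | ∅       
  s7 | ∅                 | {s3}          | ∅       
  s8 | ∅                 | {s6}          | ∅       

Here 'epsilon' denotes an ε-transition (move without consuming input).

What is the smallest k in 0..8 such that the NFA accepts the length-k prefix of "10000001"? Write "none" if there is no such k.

Start in {s0}.
Read '1': {s0} → {s4, s5}.
None of the earlier sets intersect F, but {s4, s5} does.

1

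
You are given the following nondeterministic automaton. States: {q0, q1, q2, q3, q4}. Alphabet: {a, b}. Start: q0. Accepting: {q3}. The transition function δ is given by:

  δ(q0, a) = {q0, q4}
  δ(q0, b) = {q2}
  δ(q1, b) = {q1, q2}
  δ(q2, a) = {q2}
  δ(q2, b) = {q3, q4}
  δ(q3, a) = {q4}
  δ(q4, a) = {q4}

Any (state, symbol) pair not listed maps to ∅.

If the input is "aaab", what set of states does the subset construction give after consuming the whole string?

Start in {q0}.
Read 'a': q0→{q0, q4}; now {q0, q4}.
Read 'a': q0→{q0, q4}, q4→{q4}; now {q0, q4}.
Read 'a': q0→{q0, q4}, q4→{q4}; now {q0, q4}.
Read 'b': q0→{q2}, q4→∅; now {q2}.

{q2}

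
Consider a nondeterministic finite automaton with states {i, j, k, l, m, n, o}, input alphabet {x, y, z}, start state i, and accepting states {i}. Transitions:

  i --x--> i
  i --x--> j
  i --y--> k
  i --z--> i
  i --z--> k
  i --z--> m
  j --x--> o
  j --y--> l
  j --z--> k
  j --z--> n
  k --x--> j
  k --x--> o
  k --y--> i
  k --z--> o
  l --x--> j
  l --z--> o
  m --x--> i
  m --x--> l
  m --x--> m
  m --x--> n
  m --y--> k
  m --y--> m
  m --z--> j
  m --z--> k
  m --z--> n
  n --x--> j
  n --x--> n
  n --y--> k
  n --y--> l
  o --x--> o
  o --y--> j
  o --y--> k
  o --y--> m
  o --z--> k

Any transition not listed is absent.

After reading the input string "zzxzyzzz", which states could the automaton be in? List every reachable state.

{i, j, k, m, n, o}

Start in {i}.
Read 'z': i→{i, k, m}; now {i, k, m}.
Read 'z': i→{i, k, m}, k→{o}, m→{j, k, n}; now {i, j, k, m, n, o}.
Read 'x': i→{i, j}, j→{o}, k→{j, o}, m→{i, l, m, n}, n→{j, n}, o→{o}; now {i, j, l, m, n, o}.
Read 'z': i→{i, k, m}, j→{k, n}, l→{o}, m→{j, k, n}, n→∅, o→{k}; now {i, j, k, m, n, o}.
Read 'y': i→{k}, j→{l}, k→{i}, m→{k, m}, n→{k, l}, o→{j, k, m}; now {i, j, k, l, m}.
Read 'z': i→{i, k, m}, j→{k, n}, k→{o}, l→{o}, m→{j, k, n}; now {i, j, k, m, n, o}.
Read 'z': i→{i, k, m}, j→{k, n}, k→{o}, m→{j, k, n}, n→∅, o→{k}; now {i, j, k, m, n, o}.
Read 'z': i→{i, k, m}, j→{k, n}, k→{o}, m→{j, k, n}, n→∅, o→{k}; now {i, j, k, m, n, o}.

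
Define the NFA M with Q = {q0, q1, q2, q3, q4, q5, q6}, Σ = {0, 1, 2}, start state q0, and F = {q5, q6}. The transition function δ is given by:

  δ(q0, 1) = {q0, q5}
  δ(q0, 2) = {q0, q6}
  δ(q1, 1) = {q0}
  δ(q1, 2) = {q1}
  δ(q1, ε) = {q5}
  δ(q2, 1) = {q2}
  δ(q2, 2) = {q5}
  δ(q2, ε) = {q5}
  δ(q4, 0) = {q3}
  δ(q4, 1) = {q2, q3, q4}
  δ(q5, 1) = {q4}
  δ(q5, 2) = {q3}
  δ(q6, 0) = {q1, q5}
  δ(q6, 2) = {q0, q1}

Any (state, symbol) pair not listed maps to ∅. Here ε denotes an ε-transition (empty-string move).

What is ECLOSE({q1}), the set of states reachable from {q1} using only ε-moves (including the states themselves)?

{q1, q5}

Begin with {q1}.
ε-move q1 → q5; add q5.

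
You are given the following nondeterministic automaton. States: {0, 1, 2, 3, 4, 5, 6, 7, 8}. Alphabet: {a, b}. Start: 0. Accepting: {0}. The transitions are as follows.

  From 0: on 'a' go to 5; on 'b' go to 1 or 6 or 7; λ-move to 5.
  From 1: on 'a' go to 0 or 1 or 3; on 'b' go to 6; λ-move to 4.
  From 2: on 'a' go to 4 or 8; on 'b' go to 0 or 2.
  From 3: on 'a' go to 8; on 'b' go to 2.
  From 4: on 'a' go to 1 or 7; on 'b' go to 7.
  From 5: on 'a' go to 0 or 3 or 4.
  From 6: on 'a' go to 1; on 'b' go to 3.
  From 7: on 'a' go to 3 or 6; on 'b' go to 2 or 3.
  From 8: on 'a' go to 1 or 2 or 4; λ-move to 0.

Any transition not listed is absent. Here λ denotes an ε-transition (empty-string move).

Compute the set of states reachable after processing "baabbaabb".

Start: ε-closure({0}) = {0, 5}.
Read 'b': 0→{1, 6, 7}, 5→∅; union {1, 6, 7}; ε-closure = {1, 4, 6, 7}.
Read 'a': 1→{0, 1, 3}, 4→{1, 7}, 6→{1}, 7→{3, 6}; union {0, 1, 3, 6, 7}; ε-closure = {0, 1, 3, 4, 5, 6, 7}.
Read 'a': 0→{5}, 1→{0, 1, 3}, 3→{8}, 4→{1, 7}, 5→{0, 3, 4}, 6→{1}, 7→{3, 6}; now {0, 1, 3, 4, 5, 6, 7, 8}.
Read 'b': 0→{1, 6, 7}, 1→{6}, 3→{2}, 4→{7}, 5→∅, 6→{3}, 7→{2, 3}, 8→∅; union {1, 2, 3, 6, 7}; ε-closure = {1, 2, 3, 4, 6, 7}.
Read 'b': 1→{6}, 2→{0, 2}, 3→{2}, 4→{7}, 6→{3}, 7→{2, 3}; union {0, 2, 3, 6, 7}; ε-closure = {0, 2, 3, 5, 6, 7}.
Read 'a': 0→{5}, 2→{4, 8}, 3→{8}, 5→{0, 3, 4}, 6→{1}, 7→{3, 6}; now {0, 1, 3, 4, 5, 6, 8}.
Read 'a': 0→{5}, 1→{0, 1, 3}, 3→{8}, 4→{1, 7}, 5→{0, 3, 4}, 6→{1}, 8→{1, 2, 4}; now {0, 1, 2, 3, 4, 5, 7, 8}.
Read 'b': 0→{1, 6, 7}, 1→{6}, 2→{0, 2}, 3→{2}, 4→{7}, 5→∅, 7→{2, 3}, 8→∅; union {0, 1, 2, 3, 6, 7}; ε-closure = {0, 1, 2, 3, 4, 5, 6, 7}.
Read 'b': 0→{1, 6, 7}, 1→{6}, 2→{0, 2}, 3→{2}, 4→{7}, 5→∅, 6→{3}, 7→{2, 3}; union {0, 1, 2, 3, 6, 7}; ε-closure = {0, 1, 2, 3, 4, 5, 6, 7}.

{0, 1, 2, 3, 4, 5, 6, 7}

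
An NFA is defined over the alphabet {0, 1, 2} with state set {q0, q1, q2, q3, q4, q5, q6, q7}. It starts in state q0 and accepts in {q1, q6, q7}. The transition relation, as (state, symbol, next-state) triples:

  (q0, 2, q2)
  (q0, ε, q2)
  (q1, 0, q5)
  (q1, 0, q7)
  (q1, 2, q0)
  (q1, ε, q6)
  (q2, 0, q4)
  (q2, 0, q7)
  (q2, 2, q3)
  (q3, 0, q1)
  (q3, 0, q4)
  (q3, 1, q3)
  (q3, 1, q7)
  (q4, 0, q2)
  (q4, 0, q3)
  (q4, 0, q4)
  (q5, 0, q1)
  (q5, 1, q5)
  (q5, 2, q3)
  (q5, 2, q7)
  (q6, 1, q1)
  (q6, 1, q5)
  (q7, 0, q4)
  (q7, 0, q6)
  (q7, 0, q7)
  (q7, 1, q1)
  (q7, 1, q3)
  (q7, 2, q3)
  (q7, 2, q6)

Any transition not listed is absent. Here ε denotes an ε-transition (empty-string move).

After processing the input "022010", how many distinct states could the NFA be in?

Start: ε-closure({q0}) = {q0, q2}.
Read '0': q0→∅, q2→{q4, q7}; now {q4, q7}.
Read '2': q4→∅, q7→{q3, q6}; now {q3, q6}.
Read '2': q3→∅, q6→∅; now ∅.
The set is empty and remains empty for the remaining 3 symbols.
That set has 0 states.

0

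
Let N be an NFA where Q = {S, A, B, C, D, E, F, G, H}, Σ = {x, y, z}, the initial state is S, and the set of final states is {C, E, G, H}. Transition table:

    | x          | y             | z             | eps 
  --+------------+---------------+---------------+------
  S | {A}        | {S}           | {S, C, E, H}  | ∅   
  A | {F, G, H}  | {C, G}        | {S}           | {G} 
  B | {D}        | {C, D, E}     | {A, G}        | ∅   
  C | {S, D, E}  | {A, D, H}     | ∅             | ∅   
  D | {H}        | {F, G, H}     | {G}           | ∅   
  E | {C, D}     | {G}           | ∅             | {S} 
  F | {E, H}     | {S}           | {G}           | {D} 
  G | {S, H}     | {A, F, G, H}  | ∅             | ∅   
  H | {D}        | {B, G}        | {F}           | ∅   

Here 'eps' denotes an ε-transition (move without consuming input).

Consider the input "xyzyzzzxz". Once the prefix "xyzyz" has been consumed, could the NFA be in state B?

Start in {S}.
Read 'x': {S} → {A, G}.
Read 'y': {A, G} → {A, C, D, F, G, H}.
Read 'z': {A, C, D, F, G, H} → {S, D, F, G}.
Read 'y': {S, D, F, G} → {S, A, D, F, G, H}.
Read 'z': {S, A, D, F, G, H} → {S, C, D, E, F, G, H}.
State B is not in {S, C, D, E, F, G, H}.

No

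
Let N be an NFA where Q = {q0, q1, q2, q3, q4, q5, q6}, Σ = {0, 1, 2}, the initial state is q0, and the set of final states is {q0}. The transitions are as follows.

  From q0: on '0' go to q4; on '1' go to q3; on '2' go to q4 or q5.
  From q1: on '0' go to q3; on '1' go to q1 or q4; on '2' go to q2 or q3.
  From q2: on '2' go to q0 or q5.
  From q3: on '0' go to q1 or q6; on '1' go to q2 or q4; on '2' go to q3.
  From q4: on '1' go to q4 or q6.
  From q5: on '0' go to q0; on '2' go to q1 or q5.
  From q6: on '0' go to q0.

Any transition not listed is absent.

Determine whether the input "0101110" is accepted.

Start in {q0}.
Read '0': {q0} → {q4}.
Read '1': {q4} → {q4, q6}.
Read '0': {q4, q6} → {q0}.
Read '1': {q0} → {q3}.
Read '1': {q3} → {q2, q4}.
Read '1': {q2, q4} → {q4, q6}.
Read '0': {q4, q6} → {q0}.
The final set {q0} contains the accepting state q0.

Yes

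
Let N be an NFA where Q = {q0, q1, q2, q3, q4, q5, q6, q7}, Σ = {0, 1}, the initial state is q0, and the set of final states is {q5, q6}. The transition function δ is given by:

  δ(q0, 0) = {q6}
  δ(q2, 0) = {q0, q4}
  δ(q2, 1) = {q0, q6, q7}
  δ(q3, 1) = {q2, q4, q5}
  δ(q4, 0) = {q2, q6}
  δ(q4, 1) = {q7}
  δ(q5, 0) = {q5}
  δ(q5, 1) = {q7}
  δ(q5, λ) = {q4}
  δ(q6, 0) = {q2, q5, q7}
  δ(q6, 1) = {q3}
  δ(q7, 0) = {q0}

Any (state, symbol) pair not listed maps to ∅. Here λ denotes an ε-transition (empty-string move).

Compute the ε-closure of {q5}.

{q4, q5}

Begin with {q5}.
ε-move q5 → q4; add q4.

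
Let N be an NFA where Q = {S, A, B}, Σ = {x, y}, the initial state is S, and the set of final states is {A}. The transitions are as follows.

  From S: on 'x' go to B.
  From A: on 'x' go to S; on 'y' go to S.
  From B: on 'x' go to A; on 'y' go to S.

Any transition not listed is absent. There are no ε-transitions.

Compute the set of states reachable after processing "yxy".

∅

Start in {S}.
Read 'y': {S} → ∅.
The set is empty and remains empty for the remaining 2 symbols.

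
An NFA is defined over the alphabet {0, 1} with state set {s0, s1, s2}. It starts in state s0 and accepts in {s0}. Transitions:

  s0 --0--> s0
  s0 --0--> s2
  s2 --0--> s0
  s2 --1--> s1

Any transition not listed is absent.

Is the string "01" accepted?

No

Start in {s0}.
Read '0': s0→{s0, s2}; now {s0, s2}.
Read '1': s0→∅, s2→{s1}; now {s1}.
The final set {s1} contains no accepting state.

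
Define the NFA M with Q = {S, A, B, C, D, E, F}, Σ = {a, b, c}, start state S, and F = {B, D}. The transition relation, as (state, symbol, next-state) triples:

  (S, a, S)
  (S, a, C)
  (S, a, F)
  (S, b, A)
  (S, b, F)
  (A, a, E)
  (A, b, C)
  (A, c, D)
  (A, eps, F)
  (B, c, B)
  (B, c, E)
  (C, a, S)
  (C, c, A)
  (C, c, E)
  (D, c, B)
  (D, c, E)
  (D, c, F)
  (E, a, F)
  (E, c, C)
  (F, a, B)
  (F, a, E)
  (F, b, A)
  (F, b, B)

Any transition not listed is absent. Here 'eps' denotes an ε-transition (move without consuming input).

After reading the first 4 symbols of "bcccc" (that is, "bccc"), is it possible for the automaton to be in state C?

Yes

Start in {S}.
Read 'b': {S} → {A, F}.
Read 'c': {A, F} → {D}.
Read 'c': {D} → {B, E, F}.
Read 'c': {B, E, F} → {B, C, E}.
State C is in {B, C, E}.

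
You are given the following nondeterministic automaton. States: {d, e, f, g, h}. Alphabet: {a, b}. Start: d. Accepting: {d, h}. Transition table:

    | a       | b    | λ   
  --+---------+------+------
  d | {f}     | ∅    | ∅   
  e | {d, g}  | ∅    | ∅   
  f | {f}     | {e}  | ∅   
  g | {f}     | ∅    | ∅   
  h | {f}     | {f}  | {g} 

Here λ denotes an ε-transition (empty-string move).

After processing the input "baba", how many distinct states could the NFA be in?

0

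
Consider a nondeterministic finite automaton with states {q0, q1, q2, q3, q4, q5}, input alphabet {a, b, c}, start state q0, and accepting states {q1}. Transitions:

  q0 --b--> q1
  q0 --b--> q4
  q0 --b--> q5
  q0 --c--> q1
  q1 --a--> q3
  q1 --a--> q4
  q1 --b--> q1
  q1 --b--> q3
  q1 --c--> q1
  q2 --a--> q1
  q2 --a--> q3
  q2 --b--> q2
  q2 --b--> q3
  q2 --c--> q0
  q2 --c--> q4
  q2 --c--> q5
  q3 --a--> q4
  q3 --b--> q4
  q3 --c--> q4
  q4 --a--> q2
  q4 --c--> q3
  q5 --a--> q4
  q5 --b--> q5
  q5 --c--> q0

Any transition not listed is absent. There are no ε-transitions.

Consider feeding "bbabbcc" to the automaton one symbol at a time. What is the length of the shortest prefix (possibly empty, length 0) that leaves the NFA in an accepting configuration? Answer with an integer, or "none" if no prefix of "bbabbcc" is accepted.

Start in {q0}.
Read 'b': q0→{q1, q4, q5}; now {q1, q4, q5}.
None of the earlier sets intersect F, but {q1, q4, q5} does.

1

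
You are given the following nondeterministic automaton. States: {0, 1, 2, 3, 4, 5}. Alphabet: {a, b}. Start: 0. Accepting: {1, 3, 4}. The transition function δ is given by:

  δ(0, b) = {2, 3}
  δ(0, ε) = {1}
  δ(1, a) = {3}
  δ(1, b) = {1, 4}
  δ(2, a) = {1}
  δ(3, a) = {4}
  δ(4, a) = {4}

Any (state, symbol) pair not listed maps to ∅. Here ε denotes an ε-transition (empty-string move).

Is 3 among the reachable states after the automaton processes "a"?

Start: ε-closure({0}) = {0, 1}.
Read 'a': {0, 1} → {3}.
State 3 is in {3}.

Yes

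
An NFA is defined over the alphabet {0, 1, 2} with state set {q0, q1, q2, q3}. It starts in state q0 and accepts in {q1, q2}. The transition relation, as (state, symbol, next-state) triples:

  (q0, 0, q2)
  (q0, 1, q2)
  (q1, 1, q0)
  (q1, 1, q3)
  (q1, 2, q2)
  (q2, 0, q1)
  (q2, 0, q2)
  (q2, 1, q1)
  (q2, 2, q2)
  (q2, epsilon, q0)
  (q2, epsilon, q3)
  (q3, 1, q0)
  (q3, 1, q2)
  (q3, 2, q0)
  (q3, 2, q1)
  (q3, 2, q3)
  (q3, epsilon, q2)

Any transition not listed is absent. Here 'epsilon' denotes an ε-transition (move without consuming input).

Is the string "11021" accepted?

Start in {q0}.
Read '1': q0→{q2}; union {q2}; ε-closure = {q0, q2, q3}.
Read '1': q0→{q2}, q2→{q1}, q3→{q0, q2}; union {q0, q1, q2}; ε-closure = {q0, q1, q2, q3}.
Read '0': q0→{q2}, q1→∅, q2→{q1, q2}, q3→∅; union {q1, q2}; ε-closure = {q0, q1, q2, q3}.
Read '2': q0→∅, q1→{q2}, q2→{q2}, q3→{q0, q1, q3}; now {q0, q1, q2, q3}.
Read '1': q0→{q2}, q1→{q0, q3}, q2→{q1}, q3→{q0, q2}; now {q0, q1, q2, q3}.
The final set {q0, q1, q2, q3} contains the accepting states q1, q2.

Yes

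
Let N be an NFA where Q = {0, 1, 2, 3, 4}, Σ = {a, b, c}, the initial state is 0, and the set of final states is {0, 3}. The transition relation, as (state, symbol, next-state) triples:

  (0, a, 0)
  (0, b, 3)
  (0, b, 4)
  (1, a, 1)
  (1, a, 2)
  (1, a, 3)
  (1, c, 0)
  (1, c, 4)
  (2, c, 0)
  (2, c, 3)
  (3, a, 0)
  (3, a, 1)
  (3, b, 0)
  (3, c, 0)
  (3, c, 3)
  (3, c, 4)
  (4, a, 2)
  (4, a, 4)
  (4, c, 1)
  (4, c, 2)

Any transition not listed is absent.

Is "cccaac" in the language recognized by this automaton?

Start in {0}.
Read 'c': {0} → ∅.
The set is empty and remains empty for the remaining 5 symbols.
The final set ∅ contains no accepting state.

No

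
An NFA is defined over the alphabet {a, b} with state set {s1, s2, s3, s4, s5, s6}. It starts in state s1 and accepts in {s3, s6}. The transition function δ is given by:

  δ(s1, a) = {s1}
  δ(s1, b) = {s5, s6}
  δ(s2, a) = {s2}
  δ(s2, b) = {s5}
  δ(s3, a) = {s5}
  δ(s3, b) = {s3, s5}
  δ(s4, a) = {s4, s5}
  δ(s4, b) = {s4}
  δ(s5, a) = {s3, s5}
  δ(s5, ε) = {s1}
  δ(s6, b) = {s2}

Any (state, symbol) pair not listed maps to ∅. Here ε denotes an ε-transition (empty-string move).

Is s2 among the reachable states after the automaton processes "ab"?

Start in {s1}.
Read 'a': s1→{s1}; now {s1}.
Read 'b': s1→{s5, s6}; union {s5, s6}; ε-closure = {s1, s5, s6}.
State s2 is not in {s1, s5, s6}.

No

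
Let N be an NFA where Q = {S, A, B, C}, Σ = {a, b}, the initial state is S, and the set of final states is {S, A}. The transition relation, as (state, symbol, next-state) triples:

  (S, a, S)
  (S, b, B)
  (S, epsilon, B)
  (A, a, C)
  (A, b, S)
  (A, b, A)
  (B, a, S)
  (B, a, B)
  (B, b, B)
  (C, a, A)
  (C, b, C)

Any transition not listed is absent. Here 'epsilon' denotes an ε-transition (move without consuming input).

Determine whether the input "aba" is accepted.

Start: ε-closure({S}) = {S, B}.
Read 'a': {S, B} → {S, B}.
Read 'b': {S, B} → {B}.
Read 'a': {B} → {S, B}.
The final set {S, B} contains the accepting state S.

Yes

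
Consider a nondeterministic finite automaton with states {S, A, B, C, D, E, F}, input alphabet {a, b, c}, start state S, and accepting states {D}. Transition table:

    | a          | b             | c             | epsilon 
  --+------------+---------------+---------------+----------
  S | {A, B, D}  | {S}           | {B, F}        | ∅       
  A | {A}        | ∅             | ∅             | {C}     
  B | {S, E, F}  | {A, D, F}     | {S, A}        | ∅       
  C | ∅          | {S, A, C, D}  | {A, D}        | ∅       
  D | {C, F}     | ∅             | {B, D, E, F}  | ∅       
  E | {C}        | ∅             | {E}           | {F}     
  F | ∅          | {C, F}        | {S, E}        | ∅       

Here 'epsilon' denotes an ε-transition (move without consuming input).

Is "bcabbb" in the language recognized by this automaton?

Yes

Start in {S}.
Read 'b': S→{S}; now {S}.
Read 'c': S→{B, F}; now {B, F}.
Read 'a': B→{S, E, F}, F→∅; now {S, E, F}.
Read 'b': S→{S}, E→∅, F→{C, F}; now {S, C, F}.
Read 'b': S→{S}, C→{S, A, C, D}, F→{C, F}; now {S, A, C, D, F}.
Read 'b': S→{S}, A→∅, C→{S, A, C, D}, D→∅, F→{C, F}; now {S, A, C, D, F}.
The final set {S, A, C, D, F} contains the accepting state D.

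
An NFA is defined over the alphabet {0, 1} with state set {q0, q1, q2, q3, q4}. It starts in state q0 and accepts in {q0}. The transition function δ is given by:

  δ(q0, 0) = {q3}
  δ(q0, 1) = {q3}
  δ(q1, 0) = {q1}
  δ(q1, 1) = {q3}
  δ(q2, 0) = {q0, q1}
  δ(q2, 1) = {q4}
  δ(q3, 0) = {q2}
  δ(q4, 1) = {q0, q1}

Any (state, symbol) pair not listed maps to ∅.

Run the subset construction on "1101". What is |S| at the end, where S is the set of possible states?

0

Start in {q0}.
Read '1': q0→{q3}; now {q3}.
Read '1': q3→∅; now ∅.
The set is empty and remains empty for the remaining 2 symbols.
That set has 0 states.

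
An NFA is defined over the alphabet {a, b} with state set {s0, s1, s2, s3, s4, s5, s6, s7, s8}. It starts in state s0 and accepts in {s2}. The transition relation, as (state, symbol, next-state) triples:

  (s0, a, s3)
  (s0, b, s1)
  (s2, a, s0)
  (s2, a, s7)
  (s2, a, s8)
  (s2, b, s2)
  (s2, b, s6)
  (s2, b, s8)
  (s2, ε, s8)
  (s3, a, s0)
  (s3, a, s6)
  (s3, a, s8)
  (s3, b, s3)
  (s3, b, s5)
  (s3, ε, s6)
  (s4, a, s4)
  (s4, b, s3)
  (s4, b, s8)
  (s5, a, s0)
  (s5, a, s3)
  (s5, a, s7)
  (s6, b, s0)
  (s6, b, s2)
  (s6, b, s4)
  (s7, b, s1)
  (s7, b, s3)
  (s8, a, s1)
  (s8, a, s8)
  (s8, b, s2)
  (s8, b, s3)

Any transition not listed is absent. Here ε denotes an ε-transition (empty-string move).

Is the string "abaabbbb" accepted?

Yes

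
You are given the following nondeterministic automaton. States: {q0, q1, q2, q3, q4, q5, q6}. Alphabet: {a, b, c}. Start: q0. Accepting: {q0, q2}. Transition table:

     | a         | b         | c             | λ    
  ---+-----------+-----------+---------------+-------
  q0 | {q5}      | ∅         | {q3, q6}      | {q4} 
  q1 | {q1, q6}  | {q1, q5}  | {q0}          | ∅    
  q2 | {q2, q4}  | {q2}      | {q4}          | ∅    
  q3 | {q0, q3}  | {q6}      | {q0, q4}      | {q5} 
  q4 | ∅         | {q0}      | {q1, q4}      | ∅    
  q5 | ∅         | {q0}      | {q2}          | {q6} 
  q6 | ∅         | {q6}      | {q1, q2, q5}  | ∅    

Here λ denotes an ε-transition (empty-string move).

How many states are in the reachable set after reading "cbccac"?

7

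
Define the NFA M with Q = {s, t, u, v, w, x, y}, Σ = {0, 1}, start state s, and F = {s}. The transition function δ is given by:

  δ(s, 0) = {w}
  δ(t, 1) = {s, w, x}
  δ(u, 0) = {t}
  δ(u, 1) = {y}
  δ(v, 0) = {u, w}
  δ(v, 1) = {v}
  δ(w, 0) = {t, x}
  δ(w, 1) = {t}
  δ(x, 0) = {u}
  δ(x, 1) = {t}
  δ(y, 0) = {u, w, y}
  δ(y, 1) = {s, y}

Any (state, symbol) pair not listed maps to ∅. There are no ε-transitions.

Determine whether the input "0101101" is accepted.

Start in {s}.
Read '0': {s} → {w}.
Read '1': {w} → {t}.
Read '0': {t} → ∅.
The set is empty and remains empty for the remaining 4 symbols.
The final set ∅ contains no accepting state.

No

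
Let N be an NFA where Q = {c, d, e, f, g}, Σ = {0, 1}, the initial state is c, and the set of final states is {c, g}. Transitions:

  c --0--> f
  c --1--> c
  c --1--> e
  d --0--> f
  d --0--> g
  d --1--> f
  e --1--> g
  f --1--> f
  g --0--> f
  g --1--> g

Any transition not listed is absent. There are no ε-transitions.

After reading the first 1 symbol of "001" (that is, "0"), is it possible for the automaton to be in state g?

Start in {c}.
Read '0': c→{f}; now {f}.
State g is not in {f}.

No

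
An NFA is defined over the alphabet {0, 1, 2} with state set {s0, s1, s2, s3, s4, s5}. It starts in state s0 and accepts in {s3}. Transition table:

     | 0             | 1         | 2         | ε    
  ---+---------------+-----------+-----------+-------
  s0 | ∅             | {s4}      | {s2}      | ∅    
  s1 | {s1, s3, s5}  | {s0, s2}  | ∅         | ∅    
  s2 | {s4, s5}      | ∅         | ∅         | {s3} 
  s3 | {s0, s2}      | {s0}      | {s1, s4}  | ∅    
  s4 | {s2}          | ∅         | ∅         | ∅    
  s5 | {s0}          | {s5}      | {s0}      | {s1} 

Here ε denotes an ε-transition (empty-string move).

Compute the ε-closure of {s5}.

Begin with {s5}.
ε-move s5 → s1; add s1.

{s1, s5}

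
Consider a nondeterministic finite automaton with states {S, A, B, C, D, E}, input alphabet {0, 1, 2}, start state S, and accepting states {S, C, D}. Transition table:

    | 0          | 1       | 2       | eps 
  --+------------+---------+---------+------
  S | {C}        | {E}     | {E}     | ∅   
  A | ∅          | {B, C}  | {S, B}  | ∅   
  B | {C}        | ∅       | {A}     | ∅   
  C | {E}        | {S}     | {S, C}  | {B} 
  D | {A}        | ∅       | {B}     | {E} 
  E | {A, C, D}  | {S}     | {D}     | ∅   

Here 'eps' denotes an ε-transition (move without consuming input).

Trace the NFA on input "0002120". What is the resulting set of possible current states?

{A, B, C, D, E}

Start in {S}.
Read '0': S→{C}; union {C}; ε-closure = {B, C}.
Read '0': B→{C}, C→{E}; union {C, E}; ε-closure = {B, C, E}.
Read '0': B→{C}, C→{E}, E→{A, C, D}; union {A, C, D, E}; ε-closure = {A, B, C, D, E}.
Read '2': A→{S, B}, B→{A}, C→{S, C}, D→{B}, E→{D}; union {S, A, B, C, D}; ε-closure = {S, A, B, C, D, E}.
Read '1': S→{E}, A→{B, C}, B→∅, C→{S}, D→∅, E→{S}; now {S, B, C, E}.
Read '2': S→{E}, B→{A}, C→{S, C}, E→{D}; union {S, A, C, D, E}; ε-closure = {S, A, B, C, D, E}.
Read '0': S→{C}, A→∅, B→{C}, C→{E}, D→{A}, E→{A, C, D}; union {A, C, D, E}; ε-closure = {A, B, C, D, E}.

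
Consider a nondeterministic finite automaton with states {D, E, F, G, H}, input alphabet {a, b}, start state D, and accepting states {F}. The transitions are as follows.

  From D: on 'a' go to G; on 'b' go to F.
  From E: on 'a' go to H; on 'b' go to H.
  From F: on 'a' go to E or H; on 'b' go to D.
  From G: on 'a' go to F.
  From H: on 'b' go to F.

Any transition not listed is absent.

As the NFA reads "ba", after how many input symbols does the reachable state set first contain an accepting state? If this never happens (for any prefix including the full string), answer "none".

1

Start in {D}.
Read 'b': {D} → {F}.
None of the earlier sets intersect F, but {F} does.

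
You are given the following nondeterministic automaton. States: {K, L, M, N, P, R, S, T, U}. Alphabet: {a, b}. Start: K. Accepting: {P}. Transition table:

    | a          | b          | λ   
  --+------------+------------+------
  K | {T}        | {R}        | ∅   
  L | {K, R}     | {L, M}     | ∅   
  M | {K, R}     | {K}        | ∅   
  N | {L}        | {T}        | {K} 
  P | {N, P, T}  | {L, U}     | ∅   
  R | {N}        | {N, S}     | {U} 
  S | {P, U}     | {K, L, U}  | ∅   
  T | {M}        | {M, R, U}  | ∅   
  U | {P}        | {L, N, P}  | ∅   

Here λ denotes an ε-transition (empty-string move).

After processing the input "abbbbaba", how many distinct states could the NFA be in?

8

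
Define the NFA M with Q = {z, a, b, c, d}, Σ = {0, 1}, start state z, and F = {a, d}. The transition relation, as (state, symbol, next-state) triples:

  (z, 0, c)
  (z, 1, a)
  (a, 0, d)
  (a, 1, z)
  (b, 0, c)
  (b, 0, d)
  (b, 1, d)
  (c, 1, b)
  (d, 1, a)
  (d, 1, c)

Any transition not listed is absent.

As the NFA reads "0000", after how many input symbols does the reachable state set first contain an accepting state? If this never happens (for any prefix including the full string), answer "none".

none

Start in {z}.
Read '0': {z} → {c}.
Read '0': {c} → ∅.
The set is empty and remains empty for the remaining 2 symbols.
No reachable set along the way intersects F.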